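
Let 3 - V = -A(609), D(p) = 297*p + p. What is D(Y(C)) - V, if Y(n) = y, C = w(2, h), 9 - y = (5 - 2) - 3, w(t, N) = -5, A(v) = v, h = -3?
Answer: 2070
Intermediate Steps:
y = 9 (y = 9 - ((5 - 2) - 3) = 9 - (3 - 3) = 9 - 1*0 = 9 + 0 = 9)
C = -5
Y(n) = 9
D(p) = 298*p
V = 612 (V = 3 - (-1)*609 = 3 - 1*(-609) = 3 + 609 = 612)
D(Y(C)) - V = 298*9 - 1*612 = 2682 - 612 = 2070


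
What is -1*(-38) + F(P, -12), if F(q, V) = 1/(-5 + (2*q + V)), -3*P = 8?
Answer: 2543/67 ≈ 37.955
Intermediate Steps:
P = -8/3 (P = -⅓*8 = -8/3 ≈ -2.6667)
F(q, V) = 1/(-5 + V + 2*q) (F(q, V) = 1/(-5 + (V + 2*q)) = 1/(-5 + V + 2*q))
-1*(-38) + F(P, -12) = -1*(-38) + 1/(-5 - 12 + 2*(-8/3)) = 38 + 1/(-5 - 12 - 16/3) = 38 + 1/(-67/3) = 38 - 3/67 = 2543/67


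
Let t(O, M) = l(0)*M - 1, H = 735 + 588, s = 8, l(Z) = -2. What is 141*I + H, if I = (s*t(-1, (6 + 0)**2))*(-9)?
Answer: 742419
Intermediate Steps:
H = 1323
t(O, M) = -1 - 2*M (t(O, M) = -2*M - 1 = -1 - 2*M)
I = 5256 (I = (8*(-1 - 2*(6 + 0)**2))*(-9) = (8*(-1 - 2*6**2))*(-9) = (8*(-1 - 2*36))*(-9) = (8*(-1 - 72))*(-9) = (8*(-73))*(-9) = -584*(-9) = 5256)
141*I + H = 141*5256 + 1323 = 741096 + 1323 = 742419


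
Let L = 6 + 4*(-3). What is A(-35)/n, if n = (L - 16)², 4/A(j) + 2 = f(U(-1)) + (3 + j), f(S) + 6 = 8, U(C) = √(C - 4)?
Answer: -1/3872 ≈ -0.00025826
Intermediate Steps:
U(C) = √(-4 + C)
f(S) = 2 (f(S) = -6 + 8 = 2)
L = -6 (L = 6 - 12 = -6)
A(j) = 4/(3 + j) (A(j) = 4/(-2 + (2 + (3 + j))) = 4/(-2 + (5 + j)) = 4/(3 + j))
n = 484 (n = (-6 - 16)² = (-22)² = 484)
A(-35)/n = (4/(3 - 35))/484 = (4/(-32))*(1/484) = (4*(-1/32))*(1/484) = -⅛*1/484 = -1/3872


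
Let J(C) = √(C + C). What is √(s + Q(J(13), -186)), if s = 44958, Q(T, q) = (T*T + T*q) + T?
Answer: √(44984 - 185*√26) ≈ 209.86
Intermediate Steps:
J(C) = √2*√C (J(C) = √(2*C) = √2*√C)
Q(T, q) = T + T² + T*q (Q(T, q) = (T² + T*q) + T = T + T² + T*q)
√(s + Q(J(13), -186)) = √(44958 + (√2*√13)*(1 + √2*√13 - 186)) = √(44958 + √26*(1 + √26 - 186)) = √(44958 + √26*(-185 + √26))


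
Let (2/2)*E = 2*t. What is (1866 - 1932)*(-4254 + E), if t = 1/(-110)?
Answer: 1403826/5 ≈ 2.8077e+5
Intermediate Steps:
t = -1/110 ≈ -0.0090909
E = -1/55 (E = 2*(-1/110) = -1/55 ≈ -0.018182)
(1866 - 1932)*(-4254 + E) = (1866 - 1932)*(-4254 - 1/55) = -66*(-233971/55) = 1403826/5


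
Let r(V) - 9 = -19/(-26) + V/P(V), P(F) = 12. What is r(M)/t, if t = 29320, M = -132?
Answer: -33/762320 ≈ -4.3289e-5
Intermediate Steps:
r(V) = 253/26 + V/12 (r(V) = 9 + (-19/(-26) + V/12) = 9 + (-19*(-1/26) + V*(1/12)) = 9 + (19/26 + V/12) = 253/26 + V/12)
r(M)/t = (253/26 + (1/12)*(-132))/29320 = (253/26 - 11)*(1/29320) = -33/26*1/29320 = -33/762320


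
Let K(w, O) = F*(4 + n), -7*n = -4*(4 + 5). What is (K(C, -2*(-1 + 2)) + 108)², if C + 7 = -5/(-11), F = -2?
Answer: 394384/49 ≈ 8048.7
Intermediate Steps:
C = -72/11 (C = -7 - 5/(-11) = -7 - 5*(-1/11) = -7 + 5/11 = -72/11 ≈ -6.5455)
n = 36/7 (n = -(-4)*(4 + 5)/7 = -(-4)*9/7 = -⅐*(-36) = 36/7 ≈ 5.1429)
K(w, O) = -128/7 (K(w, O) = -2*(4 + 36/7) = -2*64/7 = -128/7)
(K(C, -2*(-1 + 2)) + 108)² = (-128/7 + 108)² = (628/7)² = 394384/49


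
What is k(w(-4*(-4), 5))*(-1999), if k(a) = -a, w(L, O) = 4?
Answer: 7996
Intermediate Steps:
k(w(-4*(-4), 5))*(-1999) = -1*4*(-1999) = -4*(-1999) = 7996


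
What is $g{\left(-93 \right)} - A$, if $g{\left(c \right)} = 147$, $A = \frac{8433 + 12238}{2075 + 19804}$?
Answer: $\frac{3195542}{21879} \approx 146.06$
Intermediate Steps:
$A = \frac{20671}{21879} \approx 0.94479$
$g{\left(-93 \right)} - A = 147 - \frac{20671}{21879} = \frac{3195542}{21879}$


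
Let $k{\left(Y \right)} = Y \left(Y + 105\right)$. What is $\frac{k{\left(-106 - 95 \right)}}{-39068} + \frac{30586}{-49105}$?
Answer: $- \frac{535615982}{479608535} \approx -1.1168$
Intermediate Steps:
$k{\left(Y \right)} = Y \left(105 + Y\right)$
$\frac{k{\left(-106 - 95 \right)}}{-39068} + \frac{30586}{-49105} = \frac{\left(-106 - 95\right) \left(105 - 201\right)}{-39068} + \frac{30586}{-49105} = \left(-106 - 95\right) \left(105 - 201\right) \left(- \frac{1}{39068}\right) + 30586 \left(- \frac{1}{49105}\right) = - 201 \left(105 - 201\right) \left(- \frac{1}{39068}\right) - \frac{30586}{49105} = \left(-201\right) \left(-96\right) \left(- \frac{1}{39068}\right) - \frac{30586}{49105} = 19296 \left(- \frac{1}{39068}\right) - \frac{30586}{49105} = - \frac{4824}{9767} - \frac{30586}{49105} = - \frac{535615982}{479608535}$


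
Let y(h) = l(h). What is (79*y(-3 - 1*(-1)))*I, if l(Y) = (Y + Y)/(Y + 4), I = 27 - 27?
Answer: 0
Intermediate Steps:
I = 0
l(Y) = 2*Y/(4 + Y) (l(Y) = (2*Y)/(4 + Y) = 2*Y/(4 + Y))
y(h) = 2*h/(4 + h)
(79*y(-3 - 1*(-1)))*I = (79*(2*(-3 - 1*(-1))/(4 + (-3 - 1*(-1)))))*0 = (79*(2*(-3 + 1)/(4 + (-3 + 1))))*0 = (79*(2*(-2)/(4 - 2)))*0 = (79*(2*(-2)/2))*0 = (79*(2*(-2)*(½)))*0 = (79*(-2))*0 = -158*0 = 0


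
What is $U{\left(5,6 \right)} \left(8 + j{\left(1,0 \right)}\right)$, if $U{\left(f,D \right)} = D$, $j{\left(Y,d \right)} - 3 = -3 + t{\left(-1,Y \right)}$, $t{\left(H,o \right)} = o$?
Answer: $54$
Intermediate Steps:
$j{\left(Y,d \right)} = Y$ ($j{\left(Y,d \right)} = 3 + \left(-3 + Y\right) = Y$)
$U{\left(5,6 \right)} \left(8 + j{\left(1,0 \right)}\right) = 6 \left(8 + 1\right) = 6 \cdot 9 = 54$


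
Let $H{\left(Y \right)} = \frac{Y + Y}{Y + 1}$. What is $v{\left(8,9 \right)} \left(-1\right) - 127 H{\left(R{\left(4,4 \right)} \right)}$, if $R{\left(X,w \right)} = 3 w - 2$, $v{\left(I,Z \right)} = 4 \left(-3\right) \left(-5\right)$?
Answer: $- \frac{3200}{11} \approx -290.91$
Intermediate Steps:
$v{\left(I,Z \right)} = 60$ ($v{\left(I,Z \right)} = \left(-12\right) \left(-5\right) = 60$)
$R{\left(X,w \right)} = -2 + 3 w$
$H{\left(Y \right)} = \frac{2 Y}{1 + Y}$
$v{\left(8,9 \right)} \left(-1\right) - 127 H{\left(R{\left(4,4 \right)} \right)} = 60 \left(-1\right) - 127 \frac{2 \left(-2 + 3 \cdot 4\right)}{1 + \left(-2 + 3 \cdot 4\right)} = -60 - 127 \frac{2 \left(-2 + 12\right)}{1 + \left(-2 + 12\right)} = -60 - 127 \cdot 2 \cdot 10 \frac{1}{1 + 10} = -60 - 127 \cdot 2 \cdot 10 \cdot \frac{1}{11} = -60 - \frac{2540}{11} = - \frac{3200}{11}$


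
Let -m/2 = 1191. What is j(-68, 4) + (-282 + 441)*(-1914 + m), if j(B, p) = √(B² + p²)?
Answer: -683064 + 4*√290 ≈ -6.8300e+5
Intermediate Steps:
m = -2382 (m = -2*1191 = -2382)
j(-68, 4) + (-282 + 441)*(-1914 + m) = √((-68)² + 4²) + (-282 + 441)*(-1914 - 2382) = √(4624 + 16) + 159*(-4296) = √4640 - 683064 = 4*√290 - 683064 = -683064 + 4*√290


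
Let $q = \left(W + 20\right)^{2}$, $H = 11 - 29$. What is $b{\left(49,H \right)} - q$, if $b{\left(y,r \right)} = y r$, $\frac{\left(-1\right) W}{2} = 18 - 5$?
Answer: $-918$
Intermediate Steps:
$H = -18$
$W = -26$ ($W = - 2 \left(18 - 5\right) = \left(-2\right) 13 = -26$)
$b{\left(y,r \right)} = r y$
$q = 36$ ($q = \left(-26 + 20\right)^{2} = \left(-6\right)^{2} = 36$)
$b{\left(49,H \right)} - q = \left(-18\right) 49 - 36 = -882 - 36 = -918$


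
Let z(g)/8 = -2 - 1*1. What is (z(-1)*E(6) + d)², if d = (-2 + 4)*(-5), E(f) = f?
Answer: 23716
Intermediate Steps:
z(g) = -24 (z(g) = 8*(-2 - 1*1) = 8*(-2 - 1) = 8*(-3) = -24)
d = -10 (d = 2*(-5) = -10)
(z(-1)*E(6) + d)² = (-24*6 - 10)² = (-144 - 10)² = (-154)² = 23716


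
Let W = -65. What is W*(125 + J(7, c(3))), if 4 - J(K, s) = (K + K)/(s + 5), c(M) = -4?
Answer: -7475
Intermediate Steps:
J(K, s) = 4 - 2*K/(5 + s) (J(K, s) = 4 - (K + K)/(s + 5) = 4 - 2*K/(5 + s))
W*(125 + J(7, c(3))) = -65*(125 + 2*(10 - 1*7 + 2*(-4))/(5 - 4)) = -65*(125 + 2*(10 - 7 - 8)/1) = -65*(125 + 2*1*(-5)) = -65*(125 - 10) = -65*115 = -7475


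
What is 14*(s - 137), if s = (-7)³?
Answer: -6720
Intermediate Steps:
s = -343
14*(s - 137) = 14*(-343 - 137) = 14*(-480) = -6720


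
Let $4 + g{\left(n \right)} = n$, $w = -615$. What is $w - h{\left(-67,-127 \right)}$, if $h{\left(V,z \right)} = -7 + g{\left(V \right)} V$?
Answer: $-5365$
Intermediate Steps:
$g{\left(n \right)} = -4 + n$
$h{\left(V,z \right)} = -7 + V \left(-4 + V\right)$ ($h{\left(V,z \right)} = -7 + \left(-4 + V\right) V = -7 + V \left(-4 + V\right)$)
$w - h{\left(-67,-127 \right)} = -615 - \left(-7 - 67 \left(-4 - 67\right)\right) = -615 - \left(-7 - -4757\right) = -615 - \left(-7 + 4757\right) = -615 - 4750 = -5365$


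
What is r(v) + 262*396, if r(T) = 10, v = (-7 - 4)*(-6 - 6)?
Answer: 103762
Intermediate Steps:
v = 132 (v = -11*(-12) = 132)
r(v) + 262*396 = 10 + 262*396 = 10 + 103752 = 103762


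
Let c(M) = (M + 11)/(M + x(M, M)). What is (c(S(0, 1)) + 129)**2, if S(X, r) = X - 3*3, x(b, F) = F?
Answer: 1345600/81 ≈ 16612.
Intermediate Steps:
S(X, r) = -9 + X (S(X, r) = X - 9 = -9 + X)
c(M) = (11 + M)/(2*M) (c(M) = (M + 11)/(M + M) = (11 + M)/((2*M)) = (11 + M)*(1/(2*M)) = (11 + M)/(2*M))
(c(S(0, 1)) + 129)**2 = ((11 + (-9 + 0))/(2*(-9 + 0)) + 129)**2 = ((1/2)*(11 - 9)/(-9) + 129)**2 = ((1/2)*(-1/9)*2 + 129)**2 = (-1/9 + 129)**2 = (1160/9)**2 = 1345600/81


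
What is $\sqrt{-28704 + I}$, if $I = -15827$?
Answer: $i \sqrt{44531} \approx 211.02 i$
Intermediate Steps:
$\sqrt{-28704 + I} = \sqrt{-28704 - 15827} = \sqrt{-44531} = i \sqrt{44531}$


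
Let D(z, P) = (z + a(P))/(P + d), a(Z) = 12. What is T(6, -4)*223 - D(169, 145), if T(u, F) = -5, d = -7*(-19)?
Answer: -310151/278 ≈ -1115.7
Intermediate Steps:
d = 133
D(z, P) = (12 + z)/(133 + P) (D(z, P) = (z + 12)/(P + 133) = (12 + z)/(133 + P))
T(6, -4)*223 - D(169, 145) = -5*223 - (12 + 169)/(133 + 145) = -1115 - 181/278 = -310151/278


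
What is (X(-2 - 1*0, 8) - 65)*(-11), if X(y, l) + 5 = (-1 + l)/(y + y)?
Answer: 3157/4 ≈ 789.25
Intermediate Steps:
X(y, l) = -5 + (-1 + l)/(2*y) (X(y, l) = -5 + (-1 + l)/(y + y) = -5 + (-1 + l)/((2*y)) = -5 + (-1 + l)*(1/(2*y)) = -5 + (-1 + l)/(2*y))
(X(-2 - 1*0, 8) - 65)*(-11) = ((-1 + 8 - 10*(-2 - 1*0))/(2*(-2 - 1*0)) - 65)*(-11) = ((-1 + 8 - 10*(-2 + 0))/(2*(-2 + 0)) - 65)*(-11) = ((½)*(-1 + 8 - 10*(-2))/(-2) - 65)*(-11) = ((½)*(-½)*(-1 + 8 + 20) - 65)*(-11) = ((½)*(-½)*27 - 65)*(-11) = (-27/4 - 65)*(-11) = -287/4*(-11) = 3157/4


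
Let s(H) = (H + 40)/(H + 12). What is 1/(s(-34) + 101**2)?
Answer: 11/112208 ≈ 9.8032e-5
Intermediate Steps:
s(H) = (40 + H)/(12 + H)
1/(s(-34) + 101**2) = 1/((40 - 34)/(12 - 34) + 101**2) = 1/(6/(-22) + 10201) = 1/(-1/22*6 + 10201) = 1/(-3/11 + 10201) = 1/(112208/11) = 11/112208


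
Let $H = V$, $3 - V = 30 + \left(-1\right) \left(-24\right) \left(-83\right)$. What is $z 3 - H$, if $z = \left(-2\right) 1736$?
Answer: $-12381$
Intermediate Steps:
$z = -3472$
$V = 1965$ ($V = 3 - \left(30 + \left(-1\right) \left(-24\right) \left(-83\right)\right) = 3 - \left(30 + 24 \left(-83\right)\right) = 3 - \left(30 - 1992\right) = 3 - -1962 = 3 + 1962 = 1965$)
$H = 1965$
$z 3 - H = \left(-3472\right) 3 - 1965 = -10416 - 1965 = -12381$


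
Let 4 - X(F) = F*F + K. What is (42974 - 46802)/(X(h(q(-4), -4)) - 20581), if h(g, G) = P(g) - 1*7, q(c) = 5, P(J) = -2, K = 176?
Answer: 174/947 ≈ 0.18374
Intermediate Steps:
h(g, G) = -9 (h(g, G) = -2 - 1*7 = -2 - 7 = -9)
X(F) = -172 - F² (X(F) = 4 - (F*F + 176) = 4 - (F² + 176) = 4 - (176 + F²) = 4 + (-176 - F²) = -172 - F²)
(42974 - 46802)/(X(h(q(-4), -4)) - 20581) = (42974 - 46802)/((-172 - 1*(-9)²) - 20581) = -3828/((-172 - 1*81) - 20581) = -3828/((-172 - 81) - 20581) = -3828/(-253 - 20581) = -3828/(-20834) = -3828*(-1/20834) = 174/947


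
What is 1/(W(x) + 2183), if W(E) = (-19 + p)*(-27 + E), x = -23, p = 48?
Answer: 1/733 ≈ 0.0013643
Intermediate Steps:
W(E) = -783 + 29*E (W(E) = (-19 + 48)*(-27 + E) = 29*(-27 + E) = -783 + 29*E)
1/(W(x) + 2183) = 1/((-783 + 29*(-23)) + 2183) = 1/((-783 - 667) + 2183) = 1/(-1450 + 2183) = 1/733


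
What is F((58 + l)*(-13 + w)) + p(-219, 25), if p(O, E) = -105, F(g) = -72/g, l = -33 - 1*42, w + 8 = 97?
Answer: -33897/323 ≈ -104.94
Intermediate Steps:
w = 89 (w = -8 + 97 = 89)
l = -75 (l = -33 - 42 = -75)
F((58 + l)*(-13 + w)) + p(-219, 25) = -72*1/((-13 + 89)*(58 - 75)) - 105 = -72/((-17*76)) - 105 = -72/(-1292) - 105 = -72*(-1/1292) - 105 = 18/323 - 105 = -33897/323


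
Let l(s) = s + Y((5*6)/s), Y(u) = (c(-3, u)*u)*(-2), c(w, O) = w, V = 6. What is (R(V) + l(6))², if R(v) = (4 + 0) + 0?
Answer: 1600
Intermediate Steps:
Y(u) = 6*u (Y(u) = -3*u*(-2) = 6*u)
l(s) = s + 180/s (l(s) = s + 6*((5*6)/s) = s + 6*(30/s) = s + 180/s)
R(v) = 4 (R(v) = 4 + 0 = 4)
(R(V) + l(6))² = (4 + (6 + 180/6))² = (4 + (6 + 180*(⅙)))² = (4 + (6 + 30))² = (4 + 36)² = 40² = 1600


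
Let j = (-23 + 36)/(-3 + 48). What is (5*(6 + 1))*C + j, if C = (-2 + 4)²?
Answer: 6313/45 ≈ 140.29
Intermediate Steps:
C = 4 (C = 2² = 4)
j = 13/45 ≈ 0.28889
(5*(6 + 1))*C + j = (5*(6 + 1))*4 + 13/45 = (5*7)*4 + 13/45 = 35*4 + 13/45 = 140 + 13/45 = 6313/45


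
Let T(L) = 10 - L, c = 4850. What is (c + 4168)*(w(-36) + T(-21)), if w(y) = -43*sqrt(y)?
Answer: 279558 - 2326644*I ≈ 2.7956e+5 - 2.3266e+6*I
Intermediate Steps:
(c + 4168)*(w(-36) + T(-21)) = (4850 + 4168)*(-258*I + (10 - 1*(-21))) = 9018*(-258*I + (10 + 21)) = 9018*(-258*I + 31) = 9018*(31 - 258*I) = 279558 - 2326644*I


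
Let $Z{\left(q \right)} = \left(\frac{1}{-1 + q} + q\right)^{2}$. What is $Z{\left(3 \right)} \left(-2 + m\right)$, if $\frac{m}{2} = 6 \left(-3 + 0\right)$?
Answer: $- \frac{931}{2} \approx -465.5$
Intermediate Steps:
$m = -36$ ($m = 2 \cdot 6 \left(-3 + 0\right) = 2 \cdot 6 \left(-3\right) = 2 \left(-18\right) = -36$)
$Z{\left(q \right)} = \left(q + \frac{1}{-1 + q}\right)^{2}$
$Z{\left(3 \right)} \left(-2 + m\right) = \frac{\left(1 + 3^{2} - 3\right)^{2}}{\left(-1 + 3\right)^{2}} \left(-2 - 36\right) = \frac{\left(1 + 9 - 3\right)^{2}}{4} \left(-38\right) = \frac{7^{2}}{4} \left(-38\right) = \frac{1}{4} \cdot 49 \left(-38\right) = \frac{49}{4} \left(-38\right) = - \frac{931}{2}$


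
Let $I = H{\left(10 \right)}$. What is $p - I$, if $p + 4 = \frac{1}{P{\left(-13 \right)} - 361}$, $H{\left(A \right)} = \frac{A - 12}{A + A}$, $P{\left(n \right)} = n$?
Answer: $- \frac{3649}{935} \approx -3.9027$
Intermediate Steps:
$H{\left(A \right)} = \frac{-12 + A}{2 A}$
$I = - \frac{1}{10}$ ($I = \frac{-12 + 10}{2 \cdot 10} = \frac{1}{2} \cdot \frac{1}{10} \left(-2\right) = - \frac{1}{10} \approx -0.1$)
$p = - \frac{1497}{374}$ ($p = -4 + \frac{1}{-13 - 361} = -4 + \frac{1}{-374} = -4 - \frac{1}{374} = - \frac{1497}{374} \approx -4.0027$)
$p - I = - \frac{1497}{374} - - \frac{1}{10} = - \frac{1497}{374} + \frac{1}{10} = - \frac{3649}{935}$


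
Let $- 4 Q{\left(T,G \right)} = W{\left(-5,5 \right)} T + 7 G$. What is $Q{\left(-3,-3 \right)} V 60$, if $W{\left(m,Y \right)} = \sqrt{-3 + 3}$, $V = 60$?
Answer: $18900$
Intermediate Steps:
$W{\left(m,Y \right)} = 0$ ($W{\left(m,Y \right)} = \sqrt{0} = 0$)
$Q{\left(T,G \right)} = - \frac{7 G}{4}$ ($Q{\left(T,G \right)} = - \frac{0 T + 7 G}{4} = - \frac{0 + 7 G}{4} = - \frac{7 G}{4}$)
$Q{\left(-3,-3 \right)} V 60 = \left(- \frac{7}{4}\right) \left(-3\right) 60 \cdot 60 = \frac{21}{4} \cdot 60 \cdot 60 = 315 \cdot 60 = 18900$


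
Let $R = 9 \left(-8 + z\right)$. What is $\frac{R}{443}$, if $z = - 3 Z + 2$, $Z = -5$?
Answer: $\frac{81}{443} \approx 0.18284$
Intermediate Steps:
$z = 17$ ($z = \left(-3\right) \left(-5\right) + 2 = 15 + 2 = 17$)
$R = 81$ ($R = 9 \left(-8 + 17\right) = 9 \cdot 9 = 81$)
$\frac{R}{443} = \frac{81}{443}$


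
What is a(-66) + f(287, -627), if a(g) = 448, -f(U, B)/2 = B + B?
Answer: 2956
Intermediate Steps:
f(U, B) = -4*B (f(U, B) = -2*(B + B) = -4*B)
a(-66) + f(287, -627) = 448 - 4*(-627) = 448 + 2508 = 2956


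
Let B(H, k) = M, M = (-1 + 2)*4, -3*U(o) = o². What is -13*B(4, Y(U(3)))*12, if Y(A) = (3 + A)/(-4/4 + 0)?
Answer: -624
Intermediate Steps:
U(o) = -o²/3
Y(A) = -3 - A (Y(A) = (3 + A)/(-4*¼ + 0) = (3 + A)/(-1 + 0) = (3 + A)/(-1) = (3 + A)*(-1) = -3 - A)
M = 4 (M = 1*4 = 4)
B(H, k) = 4
-13*B(4, Y(U(3)))*12 = -13*4*12 = -52*12 = -624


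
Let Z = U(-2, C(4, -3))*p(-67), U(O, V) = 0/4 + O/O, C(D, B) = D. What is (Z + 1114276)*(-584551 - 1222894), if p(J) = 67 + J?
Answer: -2013992584820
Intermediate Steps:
U(O, V) = 1 (U(O, V) = 0*(1/4) + 1 = 0 + 1 = 1)
Z = 0 (Z = 1*(67 - 67) = 1*0 = 0)
(Z + 1114276)*(-584551 - 1222894) = (0 + 1114276)*(-584551 - 1222894) = 1114276*(-1807445) = -2013992584820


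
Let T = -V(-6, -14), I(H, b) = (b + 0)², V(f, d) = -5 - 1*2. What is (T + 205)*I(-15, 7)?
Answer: 10388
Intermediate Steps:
V(f, d) = -7 (V(f, d) = -5 - 2 = -7)
I(H, b) = b²
T = 7 (T = -1*(-7) = 7)
(T + 205)*I(-15, 7) = (7 + 205)*7² = 212*49 = 10388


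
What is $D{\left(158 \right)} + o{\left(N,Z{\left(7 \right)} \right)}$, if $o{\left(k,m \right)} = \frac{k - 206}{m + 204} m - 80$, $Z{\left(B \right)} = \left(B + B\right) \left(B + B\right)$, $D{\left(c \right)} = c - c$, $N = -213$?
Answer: $- \frac{28531}{100} \approx -285.31$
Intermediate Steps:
$D{\left(c \right)} = 0$
$Z{\left(B \right)} = 4 B^{2}$ ($Z{\left(B \right)} = 2 B 2 B = 4 B^{2}$)
$o{\left(k,m \right)} = -80 + \frac{m \left(-206 + k\right)}{204 + m}$ ($o{\left(k,m \right)} = \frac{-206 + k}{204 + m} m - 80 = \frac{m \left(-206 + k\right)}{204 + m} - 80 = -80 + \frac{m \left(-206 + k\right)}{204 + m}$)
$D{\left(158 \right)} + o{\left(N,Z{\left(7 \right)} \right)} = 0 + \frac{-16320 - 286 \cdot 4 \cdot 7^{2} - 213 \cdot 4 \cdot 7^{2}}{204 + 4 \cdot 7^{2}} = 0 + \frac{-16320 - 286 \cdot 4 \cdot 49 - 213 \cdot 4 \cdot 49}{204 + 4 \cdot 49} = 0 + \frac{-16320 - 56056 - 41748}{204 + 196} = 0 + \frac{-16320 - 56056 - 41748}{400} = 0 + \frac{1}{400} \left(-114124\right) = 0 - \frac{28531}{100} = - \frac{28531}{100}$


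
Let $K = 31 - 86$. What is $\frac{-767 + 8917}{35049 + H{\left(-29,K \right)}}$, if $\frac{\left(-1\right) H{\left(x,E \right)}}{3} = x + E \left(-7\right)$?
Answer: $\frac{8150}{33981} \approx 0.23984$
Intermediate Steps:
$K = -55$
$H{\left(x,E \right)} = - 3 x + 21 E$ ($H{\left(x,E \right)} = - 3 \left(x + E \left(-7\right)\right) = - 3 \left(x - 7 E\right) = - 3 x + 21 E$)
$\frac{-767 + 8917}{35049 + H{\left(-29,K \right)}} = \frac{-767 + 8917}{35049 + \left(\left(-3\right) \left(-29\right) + 21 \left(-55\right)\right)} = \frac{8150}{35049 + \left(87 - 1155\right)} = \frac{8150}{35049 - 1068} = \frac{8150}{33981}$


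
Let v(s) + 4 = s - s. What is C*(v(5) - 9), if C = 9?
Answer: -117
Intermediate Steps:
v(s) = -4 (v(s) = -4 + (s - s) = -4 + 0 = -4)
C*(v(5) - 9) = 9*(-4 - 9) = 9*(-13) = -117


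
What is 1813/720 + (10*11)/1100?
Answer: 377/144 ≈ 2.6181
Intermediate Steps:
1813/720 + (10*11)/1100 = 1813*(1/720) + 110*(1/1100) = 1813/720 + ⅒ = 377/144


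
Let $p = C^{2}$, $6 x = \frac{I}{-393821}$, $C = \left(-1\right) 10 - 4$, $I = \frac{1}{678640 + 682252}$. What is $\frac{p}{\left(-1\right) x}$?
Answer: $630274669638432$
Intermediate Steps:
$I = \frac{1}{1360892} \approx 7.3481 \cdot 10^{-7}$
$C = -14$ ($C = -10 - 4 = -14$)
$x = - \frac{1}{3215687089992}$ ($x = \frac{\frac{1}{1360892} \frac{1}{-393821}}{6} = \frac{\frac{1}{1360892} \left(- \frac{1}{393821}\right)}{6} = \frac{1}{6} \left(- \frac{1}{535947848332}\right) = - \frac{1}{3215687089992} \approx -3.1098 \cdot 10^{-13}$)
$p = 196$ ($p = \left(-14\right)^{2} = 196$)
$\frac{p}{\left(-1\right) x} = \frac{196}{\left(-1\right) \left(- \frac{1}{3215687089992}\right)} = 196 \frac{1}{\frac{1}{3215687089992}} = 196 \cdot 3215687089992 = 630274669638432$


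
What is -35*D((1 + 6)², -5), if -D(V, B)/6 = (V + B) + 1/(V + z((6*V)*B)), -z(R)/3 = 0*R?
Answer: 64710/7 ≈ 9244.3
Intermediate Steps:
z(R) = 0 (z(R) = -0*R = -3*0 = 0)
D(V, B) = -6*B - 6*V - 6/V (D(V, B) = -6*((V + B) + 1/(V + 0)) = -6*((B + V) + 1/V) = -6*(B + V + 1/V) = -6*B - 6*V - 6/V)
-35*D((1 + 6)², -5) = -35*(-6*(-5) - 6*(1 + 6)² - 6/(1 + 6)²) = -35*(30 - 6*7² - 6/(7²)) = -35*(30 - 6*49 - 6/49) = -35*(30 - 294 - 6*1/49) = -35*(30 - 294 - 6/49) = -35*(-12942/49) = 64710/7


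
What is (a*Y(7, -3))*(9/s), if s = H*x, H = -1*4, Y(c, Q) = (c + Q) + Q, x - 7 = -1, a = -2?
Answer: 3/4 ≈ 0.75000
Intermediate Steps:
x = 6 (x = 7 - 1 = 6)
Y(c, Q) = c + 2*Q (Y(c, Q) = (Q + c) + Q = c + 2*Q)
H = -4
s = -24 (s = -4*6 = -24)
(a*Y(7, -3))*(9/s) = (-2*(7 + 2*(-3)))*(9/(-24)) = (-2*(7 - 6))*(9*(-1/24)) = -2*1*(-3/8) = -2*(-3/8) = 3/4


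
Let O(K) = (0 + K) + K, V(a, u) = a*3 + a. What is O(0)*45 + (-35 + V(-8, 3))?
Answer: -67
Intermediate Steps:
V(a, u) = 4*a (V(a, u) = 3*a + a = 4*a)
O(K) = 2*K (O(K) = K + K = 2*K)
O(0)*45 + (-35 + V(-8, 3)) = (2*0)*45 + (-35 + 4*(-8)) = 0*45 + (-35 - 32) = 0 - 67 = -67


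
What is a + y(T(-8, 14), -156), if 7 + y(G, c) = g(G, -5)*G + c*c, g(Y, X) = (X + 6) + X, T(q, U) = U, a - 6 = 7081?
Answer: 31360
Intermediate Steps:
a = 7087 (a = 6 + 7081 = 7087)
g(Y, X) = 6 + 2*X (g(Y, X) = (6 + X) + X = 6 + 2*X)
y(G, c) = -7 + c² - 4*G (y(G, c) = -7 + ((6 + 2*(-5))*G + c*c) = -7 + ((6 - 10)*G + c²) = -7 + (-4*G + c²) = -7 + (c² - 4*G) = -7 + c² - 4*G)
a + y(T(-8, 14), -156) = 7087 + (-7 + (-156)² - 4*14) = 7087 + (-7 + 24336 - 56) = 7087 + 24273 = 31360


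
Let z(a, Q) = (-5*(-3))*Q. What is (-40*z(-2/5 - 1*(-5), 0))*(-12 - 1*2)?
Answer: 0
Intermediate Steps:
z(a, Q) = 15*Q
(-40*z(-2/5 - 1*(-5), 0))*(-12 - 1*2) = (-600*0)*(-12 - 1*2) = (-40*0)*(-12 - 2) = 0*(-14) = 0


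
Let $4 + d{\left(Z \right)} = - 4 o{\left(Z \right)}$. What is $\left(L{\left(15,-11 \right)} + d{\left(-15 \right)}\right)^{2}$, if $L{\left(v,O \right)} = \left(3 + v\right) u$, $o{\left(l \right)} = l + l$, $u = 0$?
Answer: $13456$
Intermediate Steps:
$o{\left(l \right)} = 2 l$
$d{\left(Z \right)} = -4 - 8 Z$ ($d{\left(Z \right)} = -4 - 4 \cdot 2 Z = -4 - 8 Z$)
$L{\left(v,O \right)} = 0$ ($L{\left(v,O \right)} = \left(3 + v\right) 0 = 0$)
$\left(L{\left(15,-11 \right)} + d{\left(-15 \right)}\right)^{2} = \left(0 - -116\right)^{2} = \left(0 + \left(-4 + 120\right)\right)^{2} = \left(0 + 116\right)^{2} = 116^{2} = 13456$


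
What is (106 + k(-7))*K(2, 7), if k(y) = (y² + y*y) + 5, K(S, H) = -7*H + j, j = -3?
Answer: -10868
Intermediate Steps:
K(S, H) = -3 - 7*H (K(S, H) = -7*H - 3 = -3 - 7*H)
k(y) = 5 + 2*y² (k(y) = (y² + y²) + 5 = 2*y² + 5 = 5 + 2*y²)
(106 + k(-7))*K(2, 7) = (106 + (5 + 2*(-7)²))*(-3 - 7*7) = (106 + (5 + 2*49))*(-3 - 49) = (106 + (5 + 98))*(-52) = (106 + 103)*(-52) = 209*(-52) = -10868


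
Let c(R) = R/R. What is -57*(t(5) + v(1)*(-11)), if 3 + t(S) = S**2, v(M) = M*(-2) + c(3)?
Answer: -1881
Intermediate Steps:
c(R) = 1
v(M) = 1 - 2*M (v(M) = M*(-2) + 1 = -2*M + 1 = 1 - 2*M)
t(S) = -3 + S**2
-57*(t(5) + v(1)*(-11)) = -57*((-3 + 5**2) + (1 - 2*1)*(-11)) = -57*((-3 + 25) + (1 - 2)*(-11)) = -57*(22 - 1*(-11)) = -57*(22 + 11) = -57*33 = -1881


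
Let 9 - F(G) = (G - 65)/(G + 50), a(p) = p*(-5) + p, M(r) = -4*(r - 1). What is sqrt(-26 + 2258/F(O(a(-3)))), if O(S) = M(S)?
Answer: 7*sqrt(30970)/163 ≈ 7.5575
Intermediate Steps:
M(r) = 4 - 4*r (M(r) = -4*(-1 + r) = 4 - 4*r)
a(p) = -4*p (a(p) = -5*p + p = -4*p)
O(S) = 4 - 4*S
F(G) = 9 - (-65 + G)/(50 + G) (F(G) = 9 - (G - 65)/(G + 50) = 9 - (-65 + G)/(50 + G))
sqrt(-26 + 2258/F(O(a(-3)))) = sqrt(-26 + 2258/(((515 + 8*(4 - (-16)*(-3)))/(50 + (4 - (-16)*(-3)))))) = sqrt(-26 + 2258/(((515 + 8*(4 - 4*12))/(50 + (4 - 4*12))))) = sqrt(-26 + 2258/(((515 + 8*(4 - 48))/(50 + (4 - 48))))) = sqrt(-26 + 2258/(((515 + 8*(-44))/(50 - 44)))) = sqrt(-26 + 2258/(((515 - 352)/6))) = sqrt(-26 + 2258/(((1/6)*163))) = sqrt(-26 + 2258/(163/6)) = sqrt(-26 + 2258*(6/163)) = sqrt(-26 + 13548/163) = sqrt(9310/163) = 7*sqrt(30970)/163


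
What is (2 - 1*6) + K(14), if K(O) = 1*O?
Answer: 10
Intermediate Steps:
K(O) = O
(2 - 1*6) + K(14) = (2 - 1*6) + 14 = (2 - 6) + 14 = -4 + 14 = 10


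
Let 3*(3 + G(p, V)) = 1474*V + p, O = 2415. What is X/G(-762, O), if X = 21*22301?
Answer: 468321/1186313 ≈ 0.39477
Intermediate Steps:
G(p, V) = -3 + p/3 + 1474*V/3 (G(p, V) = -3 + (1474*V + p)/3 = -3 + (p + 1474*V)/3 = -3 + (p/3 + 1474*V/3) = -3 + p/3 + 1474*V/3)
X = 468321
X/G(-762, O) = 468321/(-3 + (⅓)*(-762) + (1474/3)*2415) = 468321/(-3 - 254 + 1186570) = 468321/1186313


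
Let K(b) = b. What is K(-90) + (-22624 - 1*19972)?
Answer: -42686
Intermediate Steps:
K(-90) + (-22624 - 1*19972) = -90 + (-22624 - 1*19972) = -90 + (-22624 - 19972) = -90 - 42596 = -42686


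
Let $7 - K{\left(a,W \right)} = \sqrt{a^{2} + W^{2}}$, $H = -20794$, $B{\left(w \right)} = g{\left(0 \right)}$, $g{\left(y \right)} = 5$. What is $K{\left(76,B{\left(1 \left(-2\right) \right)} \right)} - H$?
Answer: $20801 - \sqrt{5801} \approx 20725.0$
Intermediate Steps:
$B{\left(w \right)} = 5$
$K{\left(a,W \right)} = 7 - \sqrt{W^{2} + a^{2}}$ ($K{\left(a,W \right)} = 7 - \sqrt{a^{2} + W^{2}} = 7 - \sqrt{W^{2} + a^{2}}$)
$K{\left(76,B{\left(1 \left(-2\right) \right)} \right)} - H = \left(7 - \sqrt{5^{2} + 76^{2}}\right) - -20794 = \left(7 - \sqrt{25 + 5776}\right) + 20794 = \left(7 - \sqrt{5801}\right) + 20794 = 20801 - \sqrt{5801}$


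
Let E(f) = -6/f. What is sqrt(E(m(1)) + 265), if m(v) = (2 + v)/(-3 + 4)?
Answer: sqrt(263) ≈ 16.217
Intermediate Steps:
m(v) = 2 + v (m(v) = (2 + v)/1 = (2 + v)*1 = 2 + v)
sqrt(E(m(1)) + 265) = sqrt(-6/(2 + 1) + 265) = sqrt(-6/3 + 265) = sqrt(-6*1/3 + 265) = sqrt(-2 + 265) = sqrt(263)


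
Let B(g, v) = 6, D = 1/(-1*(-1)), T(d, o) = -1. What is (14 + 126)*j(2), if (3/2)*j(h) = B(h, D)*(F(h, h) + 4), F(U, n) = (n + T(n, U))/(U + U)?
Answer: 2380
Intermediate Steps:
F(U, n) = (-1 + n)/(2*U) (F(U, n) = (n - 1)/(U + U) = (-1 + n)/((2*U)) = (-1 + n)*(1/(2*U)) = (-1 + n)/(2*U))
D = 1 (D = 1/1 = 1)
j(h) = 16 + 2*(-1 + h)/h (j(h) = 2*(6*((-1 + h)/(2*h) + 4))/3 = 2*(6*(4 + (-1 + h)/(2*h)))/3 = 2*(24 + 3*(-1 + h)/h)/3 = 16 + 2*(-1 + h)/h)
(14 + 126)*j(2) = (14 + 126)*(18 - 2/2) = 140*(18 - 2*½) = 140*(18 - 1) = 140*17 = 2380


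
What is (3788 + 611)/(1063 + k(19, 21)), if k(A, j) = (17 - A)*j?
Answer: 4399/1021 ≈ 4.3085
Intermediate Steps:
k(A, j) = j*(17 - A)
(3788 + 611)/(1063 + k(19, 21)) = (3788 + 611)/(1063 + 21*(17 - 1*19)) = 4399/(1063 + 21*(17 - 19)) = 4399/(1063 + 21*(-2)) = 4399/(1063 - 42) = 4399/1021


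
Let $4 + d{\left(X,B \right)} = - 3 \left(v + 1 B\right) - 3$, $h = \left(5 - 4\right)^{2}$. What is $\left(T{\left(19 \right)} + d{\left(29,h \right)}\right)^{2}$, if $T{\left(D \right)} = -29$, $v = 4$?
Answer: $2601$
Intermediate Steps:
$h = 1$ ($h = 1^{2} = 1$)
$d{\left(X,B \right)} = -19 - 3 B$ ($d{\left(X,B \right)} = -4 - \left(3 + 3 \left(4 + 1 B\right)\right) = -4 - \left(3 + 3 \left(4 + B\right)\right) = -4 - \left(15 + 3 B\right) = -19 - 3 B$)
$\left(T{\left(19 \right)} + d{\left(29,h \right)}\right)^{2} = \left(-29 - 22\right)^{2} = \left(-51\right)^{2} = 2601$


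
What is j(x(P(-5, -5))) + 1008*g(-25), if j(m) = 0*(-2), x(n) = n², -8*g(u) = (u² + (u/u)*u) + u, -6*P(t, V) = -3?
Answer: -72450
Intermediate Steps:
P(t, V) = ½ (P(t, V) = -⅙*(-3) = ½)
g(u) = -u/4 - u²/8 (g(u) = -((u² + (u/u)*u) + u)/8 = -((u² + 1*u) + u)/8 = -((u² + u) + u)/8 = -((u + u²) + u)/8 = -(u² + 2*u)/8 = -u/4 - u²/8)
j(m) = 0
j(x(P(-5, -5))) + 1008*g(-25) = 0 + 1008*(-⅛*(-25)*(2 - 25)) = 0 + 1008*(-⅛*(-25)*(-23)) = 0 + 1008*(-575/8) = 0 - 72450 = -72450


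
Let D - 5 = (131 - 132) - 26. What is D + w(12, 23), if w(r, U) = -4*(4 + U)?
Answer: -130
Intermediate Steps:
D = -22 (D = 5 + ((131 - 132) - 26) = 5 + (-1 - 26) = 5 - 27 = -22)
w(r, U) = -16 - 4*U
D + w(12, 23) = -22 + (-16 - 4*23) = -22 + (-16 - 92) = -22 - 108 = -130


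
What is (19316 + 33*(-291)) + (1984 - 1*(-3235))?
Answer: 14932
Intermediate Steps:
(19316 + 33*(-291)) + (1984 - 1*(-3235)) = (19316 - 9603) + (1984 + 3235) = 9713 + 5219 = 14932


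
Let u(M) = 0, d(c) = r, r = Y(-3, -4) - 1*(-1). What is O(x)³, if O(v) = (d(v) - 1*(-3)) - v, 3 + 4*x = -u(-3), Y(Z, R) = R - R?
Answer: 6859/64 ≈ 107.17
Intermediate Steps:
Y(Z, R) = 0
r = 1 (r = 0 - 1*(-1) = 0 + 1 = 1)
d(c) = 1
x = -¾ (x = -¾ + (-1*0)/4 = -¾ + (¼)*0 = -¾ + 0 = -¾ ≈ -0.75000)
O(v) = 4 - v (O(v) = (1 - 1*(-3)) - v = (1 + 3) - v = 4 - v)
O(x)³ = (4 - 1*(-¾))³ = (4 + ¾)³ = (19/4)³ = 6859/64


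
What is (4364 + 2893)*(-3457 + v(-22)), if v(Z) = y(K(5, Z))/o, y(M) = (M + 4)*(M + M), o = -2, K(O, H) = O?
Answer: -25414014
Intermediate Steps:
y(M) = 2*M*(4 + M) (y(M) = (4 + M)*(2*M) = 2*M*(4 + M))
v(Z) = -45 (v(Z) = (2*5*(4 + 5))/(-2) = (2*5*9)*(-½) = 90*(-½) = -45)
(4364 + 2893)*(-3457 + v(-22)) = (4364 + 2893)*(-3457 - 45) = 7257*(-3502) = -25414014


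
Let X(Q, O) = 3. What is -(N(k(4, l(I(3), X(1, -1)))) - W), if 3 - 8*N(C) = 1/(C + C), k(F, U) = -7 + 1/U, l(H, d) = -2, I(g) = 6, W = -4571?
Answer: -274283/60 ≈ -4571.4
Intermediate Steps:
N(C) = 3/8 - 1/(16*C) (N(C) = 3/8 - 1/(8*(C + C)) = 3/8 - 1/(2*C)/8 = 3/8 - 1/(16*C))
-(N(k(4, l(I(3), X(1, -1)))) - W) = -((-1 + 6*(-7 + 1/(-2)))/(16*(-7 + 1/(-2))) - 1*(-4571)) = -((-1 + 6*(-7 - 1/2))/(16*(-7 - 1/2)) + 4571) = -((-1 + 6*(-15/2))/(16*(-15/2)) + 4571) = -((1/16)*(-2/15)*(-1 - 45) + 4571) = -((1/16)*(-2/15)*(-46) + 4571) = -(23/60 + 4571) = -1*274283/60 = -274283/60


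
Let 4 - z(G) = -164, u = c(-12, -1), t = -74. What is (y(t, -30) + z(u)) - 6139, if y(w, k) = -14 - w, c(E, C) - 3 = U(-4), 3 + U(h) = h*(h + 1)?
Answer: -5911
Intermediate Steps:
U(h) = -3 + h*(1 + h) (U(h) = -3 + h*(h + 1) = -3 + h*(1 + h))
c(E, C) = 12 (c(E, C) = 3 + (-3 - 4 + (-4)**2) = 3 + (-3 - 4 + 16) = 3 + 9 = 12)
u = 12
z(G) = 168 (z(G) = 4 - 1*(-164) = 4 + 164 = 168)
(y(t, -30) + z(u)) - 6139 = ((-14 - 1*(-74)) + 168) - 6139 = ((-14 + 74) + 168) - 6139 = (60 + 168) - 6139 = 228 - 6139 = -5911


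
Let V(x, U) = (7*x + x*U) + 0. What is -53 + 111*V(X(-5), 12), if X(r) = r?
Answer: -10598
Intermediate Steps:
V(x, U) = 7*x + U*x (V(x, U) = (7*x + U*x) + 0 = 7*x + U*x)
-53 + 111*V(X(-5), 12) = -53 + 111*(-5*(7 + 12)) = -53 + 111*(-5*19) = -53 + 111*(-95) = -53 - 10545 = -10598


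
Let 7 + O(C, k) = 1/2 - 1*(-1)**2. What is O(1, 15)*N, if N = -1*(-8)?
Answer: -60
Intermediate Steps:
N = 8
O(C, k) = -15/2 (O(C, k) = -7 + (1/2 - 1*(-1)**2) = -7 + (1/2 - 1*1) = -7 + (1/2 - 1) = -7 - 1/2 = -15/2)
O(1, 15)*N = -15/2*8 = -60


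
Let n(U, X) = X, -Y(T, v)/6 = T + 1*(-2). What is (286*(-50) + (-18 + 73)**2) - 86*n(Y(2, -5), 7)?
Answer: -11877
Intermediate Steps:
Y(T, v) = 12 - 6*T (Y(T, v) = -6*(T + 1*(-2)) = -6*(T - 2) = -6*(-2 + T) = 12 - 6*T)
(286*(-50) + (-18 + 73)**2) - 86*n(Y(2, -5), 7) = (286*(-50) + (-18 + 73)**2) - 86*7 = (-14300 + 55**2) - 602 = (-14300 + 3025) - 602 = -11275 - 602 = -11877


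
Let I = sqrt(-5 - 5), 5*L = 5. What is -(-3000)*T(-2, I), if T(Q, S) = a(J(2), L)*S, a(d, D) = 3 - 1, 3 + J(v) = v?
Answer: 6000*I*sqrt(10) ≈ 18974.0*I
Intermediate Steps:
L = 1 (L = (1/5)*5 = 1)
J(v) = -3 + v
I = I*sqrt(10) (I = sqrt(-10) = I*sqrt(10) ≈ 3.1623*I)
a(d, D) = 2
T(Q, S) = 2*S
-(-3000)*T(-2, I) = -(-3000)*2*(I*sqrt(10)) = -(-3000)*2*I*sqrt(10) = -(-6000)*I*sqrt(10) = 6000*I*sqrt(10)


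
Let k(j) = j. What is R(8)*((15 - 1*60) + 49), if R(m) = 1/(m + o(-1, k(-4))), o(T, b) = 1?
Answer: 4/9 ≈ 0.44444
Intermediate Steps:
R(m) = 1/(1 + m) (R(m) = 1/(m + 1) = 1/(1 + m))
R(8)*((15 - 1*60) + 49) = ((15 - 1*60) + 49)/(1 + 8) = ((15 - 60) + 49)/9 = (-45 + 49)/9 = (⅑)*4 = 4/9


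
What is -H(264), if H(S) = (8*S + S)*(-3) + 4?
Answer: 7124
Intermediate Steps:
H(S) = 4 - 27*S (H(S) = (9*S)*(-3) + 4 = -27*S + 4 = 4 - 27*S)
-H(264) = -(4 - 27*264) = -(4 - 7128) = -1*(-7124) = 7124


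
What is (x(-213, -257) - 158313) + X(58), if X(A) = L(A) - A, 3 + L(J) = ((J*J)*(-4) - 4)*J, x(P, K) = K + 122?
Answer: -939189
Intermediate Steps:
x(P, K) = 122 + K
L(J) = -3 + J*(-4 - 4*J²) (L(J) = -3 + ((J*J)*(-4) - 4)*J = -3 + (J²*(-4) - 4)*J = -3 + (-4*J² - 4)*J = -3 + (-4 - 4*J²)*J = -3 + J*(-4 - 4*J²))
X(A) = -3 - 5*A - 4*A³ (X(A) = (-3 - 4*A - 4*A³) - A = -3 - 5*A - 4*A³)
(x(-213, -257) - 158313) + X(58) = ((122 - 257) - 158313) + (-3 - 5*58 - 4*58³) = (-135 - 158313) + (-3 - 290 - 4*195112) = -158448 + (-3 - 290 - 780448) = -158448 - 780741 = -939189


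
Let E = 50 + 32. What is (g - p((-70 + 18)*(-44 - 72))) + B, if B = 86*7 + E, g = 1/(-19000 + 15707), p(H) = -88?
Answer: 2542195/3293 ≈ 772.00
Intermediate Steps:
E = 82
g = -1/3293 (g = 1/(-3293) = -1/3293 ≈ -0.00030367)
B = 684 (B = 86*7 + 82 = 602 + 82 = 684)
(g - p((-70 + 18)*(-44 - 72))) + B = (-1/3293 - 1*(-88)) + 684 = (-1/3293 + 88) + 684 = 289783/3293 + 684 = 2542195/3293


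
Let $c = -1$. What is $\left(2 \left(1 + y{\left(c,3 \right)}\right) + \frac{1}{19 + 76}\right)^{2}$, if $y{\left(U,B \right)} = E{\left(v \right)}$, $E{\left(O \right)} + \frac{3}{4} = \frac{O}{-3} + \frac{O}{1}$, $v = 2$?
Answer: $\frac{3279721}{324900} \approx 10.095$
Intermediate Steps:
$E{\left(O \right)} = - \frac{3}{4} + \frac{2 O}{3}$ ($E{\left(O \right)} = - \frac{3}{4} + \left(\frac{O}{-3} + \frac{O}{1}\right) = - \frac{3}{4} + \left(O \left(- \frac{1}{3}\right) + O 1\right) = - \frac{3}{4} + \left(- \frac{O}{3} + O\right) = - \frac{3}{4} + \frac{2 O}{3}$)
$y{\left(U,B \right)} = \frac{7}{12}$ ($y{\left(U,B \right)} = - \frac{3}{4} + \frac{2}{3} \cdot 2 = - \frac{3}{4} + \frac{4}{3} = \frac{7}{12}$)
$\left(2 \left(1 + y{\left(c,3 \right)}\right) + \frac{1}{19 + 76}\right)^{2} = \left(2 \left(1 + \frac{7}{12}\right) + \frac{1}{19 + 76}\right)^{2} = \left(2 \cdot \frac{19}{12} + \frac{1}{95}\right)^{2} = \left(\frac{19}{6} + \frac{1}{95}\right)^{2} = \left(\frac{1811}{570}\right)^{2} = \frac{3279721}{324900}$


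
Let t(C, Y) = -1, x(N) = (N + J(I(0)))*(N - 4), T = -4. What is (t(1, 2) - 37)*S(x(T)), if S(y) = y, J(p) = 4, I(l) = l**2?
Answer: 0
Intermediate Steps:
x(N) = (-4 + N)*(4 + N) (x(N) = (N + 4)*(N - 4) = (4 + N)*(-4 + N) = (-4 + N)*(4 + N))
(t(1, 2) - 37)*S(x(T)) = (-1 - 37)*(-16 + (-4)**2) = -38*(-16 + 16) = -38*0 = 0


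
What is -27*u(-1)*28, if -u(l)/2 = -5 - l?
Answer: -6048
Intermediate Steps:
u(l) = 10 + 2*l (u(l) = -2*(-5 - l) = 10 + 2*l)
-27*u(-1)*28 = -27*(10 + 2*(-1))*28 = -27*(10 - 2)*28 = -27*8*28 = -216*28 = -6048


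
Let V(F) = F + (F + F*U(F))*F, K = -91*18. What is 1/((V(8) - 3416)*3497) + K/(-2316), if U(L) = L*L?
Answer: 358960249/507540592 ≈ 0.70725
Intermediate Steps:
K = -1638
U(L) = L²
V(F) = F + F*(F + F³) (V(F) = F + (F + F*F²)*F = F + (F + F³)*F = F + F*(F + F³))
1/((V(8) - 3416)*3497) + K/(-2316) = 1/(8*(1 + 8 + 8³) - 3416*3497) - 1638/(-2316) = (1/3497)/(8*(1 + 8 + 512) - 3416) - 1638*(-1/2316) = (1/3497)/(8*521 - 3416) + 273/386 = (1/3497)/(4168 - 3416) + 273/386 = (1/3497)/752 + 273/386 = (1/752)*(1/3497) + 273/386 = 1/2629744 + 273/386 = 358960249/507540592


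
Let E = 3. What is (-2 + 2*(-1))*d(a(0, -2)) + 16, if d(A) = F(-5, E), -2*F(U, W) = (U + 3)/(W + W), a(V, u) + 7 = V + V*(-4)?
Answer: 46/3 ≈ 15.333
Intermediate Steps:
a(V, u) = -7 - 3*V (a(V, u) = -7 + (V + V*(-4)) = -7 + (V - 4*V) = -7 - 3*V)
F(U, W) = -(3 + U)/(4*W) (F(U, W) = -(U + 3)/(2*(W + W)) = -(3 + U)/(2*(2*W)) = -(3 + U)*1/(2*W)/2 = -(3 + U)/(4*W))
d(A) = 1/6 (d(A) = (1/4)*(-3 - 1*(-5))/3 = (1/4)*(1/3)*(-3 + 5) = (1/4)*(1/3)*2 = 1/6)
(-2 + 2*(-1))*d(a(0, -2)) + 16 = (-2 + 2*(-1))*(1/6) + 16 = (-2 - 2)*(1/6) + 16 = -4*1/6 + 16 = -2/3 + 16 = 46/3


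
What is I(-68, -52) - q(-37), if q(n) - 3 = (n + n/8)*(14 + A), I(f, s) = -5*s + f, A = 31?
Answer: 16497/8 ≈ 2062.1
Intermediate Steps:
I(f, s) = f - 5*s
q(n) = 3 + 405*n/8 (q(n) = 3 + (n + n/8)*(14 + 31) = 3 + (n + n*(⅛))*45 = 3 + (n + n/8)*45 = 3 + (9*n/8)*45 = 3 + 405*n/8)
I(-68, -52) - q(-37) = (-68 - 5*(-52)) - (3 + (405/8)*(-37)) = (-68 + 260) - (3 - 14985/8) = 192 - 1*(-14961/8) = 192 + 14961/8 = 16497/8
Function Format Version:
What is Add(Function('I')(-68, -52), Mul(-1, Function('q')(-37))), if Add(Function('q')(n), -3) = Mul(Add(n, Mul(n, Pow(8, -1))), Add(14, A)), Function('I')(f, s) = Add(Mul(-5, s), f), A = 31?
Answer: Rational(16497, 8) ≈ 2062.1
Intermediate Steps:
Function('I')(f, s) = Add(f, Mul(-5, s))
Function('q')(n) = Add(3, Mul(Rational(405, 8), n)) (Function('q')(n) = Add(3, Mul(Add(n, Mul(n, Pow(8, -1))), Add(14, 31))) = Add(3, Mul(Add(n, Mul(n, Rational(1, 8))), 45)) = Add(3, Mul(Add(n, Mul(Rational(1, 8), n)), 45)) = Add(3, Mul(Mul(Rational(9, 8), n), 45)) = Add(3, Mul(Rational(405, 8), n)))
Add(Function('I')(-68, -52), Mul(-1, Function('q')(-37))) = Add(Add(-68, Mul(-5, -52)), Mul(-1, Add(3, Mul(Rational(405, 8), -37)))) = Add(Add(-68, 260), Mul(-1, Add(3, Rational(-14985, 8)))) = Add(192, Mul(-1, Rational(-14961, 8))) = Add(192, Rational(14961, 8)) = Rational(16497, 8)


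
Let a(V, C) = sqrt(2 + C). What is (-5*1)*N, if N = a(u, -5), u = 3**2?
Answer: -5*I*sqrt(3) ≈ -8.6602*I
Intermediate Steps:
u = 9
N = I*sqrt(3) (N = sqrt(2 - 5) = sqrt(-3) = I*sqrt(3) ≈ 1.732*I)
(-5*1)*N = (-5*1)*(I*sqrt(3)) = -5*I*sqrt(3)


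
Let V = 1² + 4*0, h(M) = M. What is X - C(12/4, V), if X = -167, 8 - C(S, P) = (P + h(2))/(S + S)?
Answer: -349/2 ≈ -174.50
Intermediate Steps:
V = 1 (V = 1 + 0 = 1)
C(S, P) = 8 - (2 + P)/(2*S) (C(S, P) = 8 - (P + 2)/(S + S) = 8 - (2 + P)/(2*S))
X - C(12/4, V) = -167 - (-2 - 1*1 + 16*(12/4))/(2*(12/4)) = -167 - (-2 - 1 + 16*(12*(¼)))/(2*(12*(¼))) = -167 - (-2 - 1 + 16*3)/(2*3) = -167 - (-2 - 1 + 48)/(2*3) = -167 - 45/(2*3) = -167 - 1*15/2 = -167 - 15/2 = -349/2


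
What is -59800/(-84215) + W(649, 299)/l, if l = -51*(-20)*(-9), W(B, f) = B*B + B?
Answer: -699542675/15461874 ≈ -45.243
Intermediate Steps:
W(B, f) = B + B² (W(B, f) = B² + B = B + B²)
l = -9180 (l = 1020*(-9) = -9180)
-59800/(-84215) + W(649, 299)/l = -59800/(-84215) + (649*(1 + 649))/(-9180) = -59800*(-1/84215) + (649*650)*(-1/9180) = 11960/16843 + 421850*(-1/9180) = 11960/16843 - 42185/918 = -699542675/15461874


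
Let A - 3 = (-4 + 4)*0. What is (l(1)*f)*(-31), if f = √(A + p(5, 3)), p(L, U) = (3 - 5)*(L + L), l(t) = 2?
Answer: -62*I*√17 ≈ -255.63*I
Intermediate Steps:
p(L, U) = -4*L
A = 3 (A = 3 + (-4 + 4)*0 = 3 + 0*0 = 3 + 0 = 3)
f = I*√17 (f = √(3 - 4*5) = √(3 - 20) = √(-17) = I*√17 ≈ 4.1231*I)
(l(1)*f)*(-31) = (2*(I*√17))*(-31) = (2*I*√17)*(-31) = -62*I*√17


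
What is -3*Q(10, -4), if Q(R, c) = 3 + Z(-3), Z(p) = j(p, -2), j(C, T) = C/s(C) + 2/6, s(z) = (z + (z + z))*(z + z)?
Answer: -59/6 ≈ -9.8333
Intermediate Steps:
s(z) = 6*z² (s(z) = (z + 2*z)*(2*z) = (3*z)*(2*z) = 6*z²)
j(C, T) = ⅓ + 1/(6*C) (j(C, T) = C/((6*C²)) + 2/6 = C*(1/(6*C²)) + 2*(⅙) = 1/(6*C) + ⅓ = ⅓ + 1/(6*C))
Z(p) = (1 + 2*p)/(6*p)
Q(R, c) = 59/18 (Q(R, c) = 3 + (⅙)*(1 + 2*(-3))/(-3) = 3 + (⅙)*(-⅓)*(1 - 6) = 3 + (⅙)*(-⅓)*(-5) = 3 + 5/18 = 59/18)
-3*Q(10, -4) = -3*59/18 = -59/6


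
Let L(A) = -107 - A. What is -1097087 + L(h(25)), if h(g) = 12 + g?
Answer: -1097231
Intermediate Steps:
-1097087 + L(h(25)) = -1097087 + (-107 - (12 + 25)) = -1097087 + (-107 - 1*37) = -1097087 + (-107 - 37) = -1097087 - 144 = -1097231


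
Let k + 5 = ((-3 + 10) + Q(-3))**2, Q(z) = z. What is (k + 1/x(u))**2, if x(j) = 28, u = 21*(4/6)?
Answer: 95481/784 ≈ 121.79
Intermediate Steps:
u = 14 (u = 21*(4*(1/6)) = 21*(2/3) = 14)
k = 11 (k = -5 + ((-3 + 10) - 3)**2 = -5 + (7 - 3)**2 = -5 + 4**2 = -5 + 16 = 11)
(k + 1/x(u))**2 = (11 + 1/28)**2 = (309/28)**2 = 95481/784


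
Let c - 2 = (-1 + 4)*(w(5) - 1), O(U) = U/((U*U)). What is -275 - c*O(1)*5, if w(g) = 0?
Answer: -270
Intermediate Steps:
O(U) = 1/U (O(U) = U/(U**2) = U/U**2 = 1/U)
c = -1 (c = 2 + (-1 + 4)*(0 - 1) = 2 + 3*(-1) = 2 - 3 = -1)
-275 - c*O(1)*5 = -275 - (-1/1)*5 = -275 - (-1*1)*5 = -275 - (-1)*5 = -275 - 1*(-5) = -275 + 5 = -270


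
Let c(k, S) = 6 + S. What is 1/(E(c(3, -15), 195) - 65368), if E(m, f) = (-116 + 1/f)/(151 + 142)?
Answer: -57135/3734823299 ≈ -1.5298e-5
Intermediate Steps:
E(m, f) = -116/293 + 1/(293*f) (E(m, f) = (-116 + 1/f)/293 = (-116 + 1/f)*(1/293) = -116/293 + 1/(293*f))
1/(E(c(3, -15), 195) - 65368) = 1/((1/293)*(1 - 116*195)/195 - 65368) = 1/((1/293)*(1/195)*(1 - 22620) - 65368) = 1/((1/293)*(1/195)*(-22619) - 65368) = 1/(-22619/57135 - 65368) = 1/(-3734823299/57135) = -57135/3734823299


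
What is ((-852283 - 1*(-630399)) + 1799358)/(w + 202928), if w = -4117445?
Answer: -1577474/3914517 ≈ -0.40298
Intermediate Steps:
((-852283 - 1*(-630399)) + 1799358)/(w + 202928) = ((-852283 - 1*(-630399)) + 1799358)/(-4117445 + 202928) = ((-852283 + 630399) + 1799358)/(-3914517) = (-221884 + 1799358)*(-1/3914517) = 1577474*(-1/3914517) = -1577474/3914517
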